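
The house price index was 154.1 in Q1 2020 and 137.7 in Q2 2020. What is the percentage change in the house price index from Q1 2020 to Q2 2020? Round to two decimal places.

-10.64%

Change = (137.7 − 154.1) / 154.1 × 100
       = -16.4 / 154.1 × 100 = -10.6424%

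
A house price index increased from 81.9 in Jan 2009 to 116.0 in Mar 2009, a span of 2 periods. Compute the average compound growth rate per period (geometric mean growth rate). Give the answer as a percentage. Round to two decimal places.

Growth factor = (116.0/81.9)^(1/2) = (1.416361)^(1/2) = 1.190110
Growth rate = 1.190110 − 1 = 0.190110 = 19.0110%

19.01%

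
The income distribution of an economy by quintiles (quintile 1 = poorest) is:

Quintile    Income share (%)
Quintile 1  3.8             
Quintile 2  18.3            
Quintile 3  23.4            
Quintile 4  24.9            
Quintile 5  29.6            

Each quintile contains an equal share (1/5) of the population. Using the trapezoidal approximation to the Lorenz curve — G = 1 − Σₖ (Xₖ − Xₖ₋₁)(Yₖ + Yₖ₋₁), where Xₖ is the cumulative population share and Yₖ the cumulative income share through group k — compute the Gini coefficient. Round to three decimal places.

0.233

Cumulative income shares Yₖ: 0.0380, 0.2210, 0.4550, 0.7040, 1.0000
Σ (Xₖ−Xₖ₋₁)(Yₖ+Yₖ₋₁) = (1/5)(0.0380+0.0000) + (1/5)(0.2210+0.0380) + (1/5)(0.4550+0.2210) + (1/5)(0.7040+0.4550) + (1/5)(1.0000+0.7040)
  = 0.0076 + 0.0518 + 0.1352 + 0.2318 + 0.3408 = 0.7672
G = 1 − 0.7672 = 0.2328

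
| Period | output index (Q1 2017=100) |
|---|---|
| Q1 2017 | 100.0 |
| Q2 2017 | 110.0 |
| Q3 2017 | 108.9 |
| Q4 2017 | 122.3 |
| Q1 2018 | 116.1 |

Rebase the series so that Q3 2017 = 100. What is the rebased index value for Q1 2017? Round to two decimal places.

Rebased(Q1 2017) = 100.0 / 108.9 × 100 = 91.8274

91.83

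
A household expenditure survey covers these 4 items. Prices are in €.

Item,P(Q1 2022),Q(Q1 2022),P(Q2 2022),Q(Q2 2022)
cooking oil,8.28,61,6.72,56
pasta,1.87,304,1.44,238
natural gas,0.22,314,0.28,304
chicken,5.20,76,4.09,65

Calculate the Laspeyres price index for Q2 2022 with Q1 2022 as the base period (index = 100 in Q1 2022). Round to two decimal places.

81.05

Laspeyres price index uses base-period quantities as weights.
ΣP(Q2 2022)·Q(Q1 2022) = 6.72×61 + 1.44×304 + 0.28×314 + 4.09×76 = 409.92 + 437.76 + 87.92 + 310.84 = 1246.44
ΣP(Q1 2022)·Q(Q1 2022) = 8.28×61 + 1.87×304 + 0.22×314 + 5.20×76 = 505.08 + 568.48 + 69.08 + 395.2 = 1537.84
Index = 1246.44 / 1537.84 × 100 = 81.0513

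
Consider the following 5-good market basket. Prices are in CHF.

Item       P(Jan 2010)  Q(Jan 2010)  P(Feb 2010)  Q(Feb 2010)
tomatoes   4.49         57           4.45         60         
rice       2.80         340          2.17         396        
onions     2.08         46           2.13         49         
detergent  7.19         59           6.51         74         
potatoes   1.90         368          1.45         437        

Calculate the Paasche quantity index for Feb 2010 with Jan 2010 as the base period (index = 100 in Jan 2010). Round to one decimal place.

Paasche quantity index uses current-period prices as weights.
ΣP(Feb 2010)·Q(Feb 2010) = 4.45×60 + 2.17×396 + 2.13×49 + 6.51×74 + 1.45×437 = 267 + 859.32 + 104.37 + 481.74 + 633.65 = 2346.08
ΣP(Feb 2010)·Q(Jan 2010) = 4.45×57 + 2.17×340 + 2.13×46 + 6.51×59 + 1.45×368 = 253.65 + 737.8 + 97.98 + 384.09 + 533.6 = 2007.12
Index = 2346.08 / 2007.12 × 100 = 116.8879

116.9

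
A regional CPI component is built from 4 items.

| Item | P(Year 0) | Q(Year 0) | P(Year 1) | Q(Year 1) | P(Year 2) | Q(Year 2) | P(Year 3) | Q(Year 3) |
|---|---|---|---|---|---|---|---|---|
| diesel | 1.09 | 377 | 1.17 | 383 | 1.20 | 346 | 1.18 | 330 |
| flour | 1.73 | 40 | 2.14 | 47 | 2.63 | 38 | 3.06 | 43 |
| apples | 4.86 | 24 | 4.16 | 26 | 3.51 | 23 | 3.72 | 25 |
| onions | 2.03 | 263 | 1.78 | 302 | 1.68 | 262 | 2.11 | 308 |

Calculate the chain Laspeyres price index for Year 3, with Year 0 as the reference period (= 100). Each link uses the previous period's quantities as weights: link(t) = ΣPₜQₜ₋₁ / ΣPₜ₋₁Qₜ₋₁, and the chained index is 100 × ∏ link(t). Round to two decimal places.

Link Year 0→Year 1:
ΣP(Year 1)Q(Year 0) = 1.17×377 + 2.14×40 + 4.16×24 + 1.78×263 = 441.09 + 85.6 + 99.84 + 468.14 = 1094.67
ΣP(Year 0)Q(Year 0) = 1.09×377 + 1.73×40 + 4.86×24 + 2.03×263 = 410.93 + 69.2 + 116.64 + 533.89 = 1130.66
link = 1094.67/1130.66 = 0.968169
Link Year 1→Year 2:
ΣP(Year 2)Q(Year 1) = 1.20×383 + 2.63×47 + 3.51×26 + 1.68×302 = 459.6 + 123.61 + 91.26 + 507.36 = 1181.83
ΣP(Year 1)Q(Year 1) = 1.17×383 + 2.14×47 + 4.16×26 + 1.78×302 = 448.11 + 100.58 + 108.16 + 537.56 = 1194.41
link = 1181.83/1194.41 = 0.989468
Link Year 2→Year 3:
ΣP(Year 3)Q(Year 2) = 1.18×346 + 3.06×38 + 3.72×23 + 2.11×262 = 408.28 + 116.28 + 85.56 + 552.82 = 1162.94
ΣP(Year 2)Q(Year 2) = 1.20×346 + 2.63×38 + 3.51×23 + 1.68×262 = 415.2 + 99.94 + 80.73 + 440.16 = 1036.03
link = 1162.94/1036.03 = 1.122496
Chained index = 100 × 0.968169 × 0.989468 × 1.122496 = 107.5320

107.53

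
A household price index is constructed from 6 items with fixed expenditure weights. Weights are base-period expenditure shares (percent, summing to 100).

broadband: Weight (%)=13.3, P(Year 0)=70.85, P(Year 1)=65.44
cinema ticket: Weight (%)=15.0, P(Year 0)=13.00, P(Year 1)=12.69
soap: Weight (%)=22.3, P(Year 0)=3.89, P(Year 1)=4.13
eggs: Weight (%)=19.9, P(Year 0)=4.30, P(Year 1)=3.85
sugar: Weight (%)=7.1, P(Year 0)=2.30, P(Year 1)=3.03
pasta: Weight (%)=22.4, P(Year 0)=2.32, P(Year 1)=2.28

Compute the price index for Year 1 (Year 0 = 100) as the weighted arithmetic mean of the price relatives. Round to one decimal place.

99.8

broadband: 13.3 × (65.44/70.85) = 13.3 × 0.923641 = 12.2844
cinema ticket: 15.0 × (12.69/13.00) = 15.0 × 0.976154 = 14.6423
soap: 22.3 × (4.13/3.89) = 22.3 × 1.061697 = 23.6758
eggs: 19.9 × (3.85/4.30) = 19.9 × 0.895349 = 17.8174
sugar: 7.1 × (3.03/2.30) = 7.1 × 1.317391 = 9.3535
pasta: 22.4 × (2.28/2.32) = 22.4 × 0.982759 = 22.0138
Index = Σ wᵢ·(p₁ᵢ/p₀ᵢ) = 12.2844 + 14.6423 + 23.6758 + 17.8174 + 9.3535 + 22.0138 = 99.7873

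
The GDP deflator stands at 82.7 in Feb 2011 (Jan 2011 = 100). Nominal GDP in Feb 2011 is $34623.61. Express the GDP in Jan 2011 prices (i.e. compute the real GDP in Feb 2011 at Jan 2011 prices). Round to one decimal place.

41866.5

Real = Nominal ÷ (Index/100) = 34623.61 ÷ (82.7/100)
     = 34623.61 ÷ 0.827 = 41866.5175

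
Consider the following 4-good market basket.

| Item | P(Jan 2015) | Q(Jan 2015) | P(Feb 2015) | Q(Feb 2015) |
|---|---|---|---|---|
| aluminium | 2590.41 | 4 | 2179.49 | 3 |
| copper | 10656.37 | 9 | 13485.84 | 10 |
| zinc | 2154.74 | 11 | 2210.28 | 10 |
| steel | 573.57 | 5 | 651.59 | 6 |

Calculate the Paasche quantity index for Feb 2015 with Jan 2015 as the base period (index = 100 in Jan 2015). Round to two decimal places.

106.18

Paasche quantity index uses current-period prices as weights.
ΣP(Feb 2015)·Q(Feb 2015) = 2179.49×3 + 13485.84×10 + 2210.28×10 + 651.59×6 = 6538.47 + 134858.4 + 22102.8 + 3909.54 = 167409.21
ΣP(Feb 2015)·Q(Jan 2015) = 2179.49×4 + 13485.84×9 + 2210.28×11 + 651.59×5 = 8717.96 + 121372.56 + 24313.08 + 3257.95 = 157661.55
Index = 167409.21 / 157661.55 × 100 = 106.1826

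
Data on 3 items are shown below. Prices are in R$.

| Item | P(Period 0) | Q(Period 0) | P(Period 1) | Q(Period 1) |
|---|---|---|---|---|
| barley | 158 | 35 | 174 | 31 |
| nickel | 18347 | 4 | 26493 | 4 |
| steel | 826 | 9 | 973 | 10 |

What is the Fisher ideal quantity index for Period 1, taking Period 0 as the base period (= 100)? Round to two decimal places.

Laspeyres component (base-period weights):
ΣP(Period 0)Q(Period 1) = 158×31 + 18347×4 + 826×10 = 4898 + 73388 + 8260 = 86546
ΣP(Period 0)Q(Period 0) = 158×35 + 18347×4 + 826×9 = 5530 + 73388 + 7434 = 86352
L = 86546 / 86352 × 100 = 100.2247
Paasche component (current-period weights):
ΣP(Period 1)Q(Period 1) = 174×31 + 26493×4 + 973×10 = 5394 + 105972 + 9730 = 121096
ΣP(Period 1)Q(Period 0) = 174×35 + 26493×4 + 973×9 = 6090 + 105972 + 8757 = 120819
P = 121096 / 120819 × 100 = 100.2293
Fisher = √(L × P) = √(100.2247 × 100.2293) = 100.2270

100.23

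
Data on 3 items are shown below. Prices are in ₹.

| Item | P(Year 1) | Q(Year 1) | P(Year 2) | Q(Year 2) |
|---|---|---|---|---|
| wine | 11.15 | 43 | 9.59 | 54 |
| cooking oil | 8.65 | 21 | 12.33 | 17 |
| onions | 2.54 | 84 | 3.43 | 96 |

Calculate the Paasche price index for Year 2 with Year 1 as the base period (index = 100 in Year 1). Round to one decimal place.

Paasche price index uses current-period quantities as weights.
ΣP(Year 2)·Q(Year 2) = 9.59×54 + 12.33×17 + 3.43×96 = 517.86 + 209.61 + 329.28 = 1056.75
ΣP(Year 1)·Q(Year 2) = 11.15×54 + 8.65×17 + 2.54×96 = 602.1 + 147.05 + 243.84 = 992.99
Index = 1056.75 / 992.99 × 100 = 106.4210

106.4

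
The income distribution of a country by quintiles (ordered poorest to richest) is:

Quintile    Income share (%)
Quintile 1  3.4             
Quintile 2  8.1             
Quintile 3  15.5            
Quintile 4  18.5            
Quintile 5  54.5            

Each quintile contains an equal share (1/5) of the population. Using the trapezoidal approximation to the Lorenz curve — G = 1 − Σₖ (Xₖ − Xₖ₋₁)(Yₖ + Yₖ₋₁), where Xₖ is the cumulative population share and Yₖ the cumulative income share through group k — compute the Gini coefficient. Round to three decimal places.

Cumulative income shares Yₖ: 0.0340, 0.1150, 0.2700, 0.4550, 1.0000
Σ (Xₖ−Xₖ₋₁)(Yₖ+Yₖ₋₁) = (1/5)(0.0340+0.0000) + (1/5)(0.1150+0.0340) + (1/5)(0.2700+0.1150) + (1/5)(0.4550+0.2700) + (1/5)(1.0000+0.4550)
  = 0.0068 + 0.0298 + 0.0770 + 0.1450 + 0.2910 = 0.5496
G = 1 − 0.5496 = 0.4504

0.450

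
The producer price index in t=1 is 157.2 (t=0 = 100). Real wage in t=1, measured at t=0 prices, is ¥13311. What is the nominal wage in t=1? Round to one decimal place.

Nominal = Real × (Index/100) = 13311 × (157.2/100)
        = 13311 × 1.572 = 20924.8920

20924.9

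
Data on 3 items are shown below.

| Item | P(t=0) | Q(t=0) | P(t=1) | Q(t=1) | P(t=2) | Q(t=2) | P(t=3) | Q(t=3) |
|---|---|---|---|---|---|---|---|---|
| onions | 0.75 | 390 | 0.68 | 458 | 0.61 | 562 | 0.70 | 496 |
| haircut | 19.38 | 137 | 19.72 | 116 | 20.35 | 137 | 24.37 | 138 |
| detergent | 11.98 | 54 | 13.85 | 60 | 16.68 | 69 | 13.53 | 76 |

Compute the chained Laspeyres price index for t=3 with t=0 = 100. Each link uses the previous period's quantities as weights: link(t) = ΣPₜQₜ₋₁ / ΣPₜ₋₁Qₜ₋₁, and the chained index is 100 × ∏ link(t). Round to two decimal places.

Link t=0→t=1:
ΣP(t=1)Q(t=0) = 0.68×390 + 19.72×137 + 13.85×54 = 265.2 + 2701.64 + 747.9 = 3714.74
ΣP(t=0)Q(t=0) = 0.75×390 + 19.38×137 + 11.98×54 = 292.5 + 2655.06 + 646.92 = 3594.48
link = 3714.74/3594.48 = 1.033457
Link t=1→t=2:
ΣP(t=2)Q(t=1) = 0.61×458 + 20.35×116 + 16.68×60 = 279.38 + 2360.6 + 1000.8 = 3640.78
ΣP(t=1)Q(t=1) = 0.68×458 + 19.72×116 + 13.85×60 = 311.44 + 2287.52 + 831 = 3429.96
link = 3640.78/3429.96 = 1.061464
Link t=2→t=3:
ΣP(t=3)Q(t=2) = 0.70×562 + 24.37×137 + 13.53×69 = 393.4 + 3338.69 + 933.57 = 4665.66
ΣP(t=2)Q(t=2) = 0.61×562 + 20.35×137 + 16.68×69 = 342.82 + 2787.95 + 1150.92 = 4281.69
link = 4665.66/4281.69 = 1.089677
Chained index = 100 × 1.033457 × 1.061464 × 1.089677 = 119.5351

119.54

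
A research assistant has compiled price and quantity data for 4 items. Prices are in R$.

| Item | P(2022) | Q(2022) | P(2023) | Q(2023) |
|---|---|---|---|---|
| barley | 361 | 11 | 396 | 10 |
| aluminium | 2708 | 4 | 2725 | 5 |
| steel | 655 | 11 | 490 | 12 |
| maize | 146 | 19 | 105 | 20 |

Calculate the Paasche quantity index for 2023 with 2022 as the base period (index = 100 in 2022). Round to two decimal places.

112.91

Paasche quantity index uses current-period prices as weights.
ΣP(2023)·Q(2023) = 396×10 + 2725×5 + 490×12 + 105×20 = 3960 + 13625 + 5880 + 2100 = 25565
ΣP(2023)·Q(2022) = 396×11 + 2725×4 + 490×11 + 105×19 = 4356 + 10900 + 5390 + 1995 = 22641
Index = 25565 / 22641 × 100 = 112.9146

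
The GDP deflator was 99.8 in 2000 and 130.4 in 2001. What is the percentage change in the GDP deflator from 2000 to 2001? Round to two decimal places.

30.66%

Change = (130.4 − 99.8) / 99.8 × 100
       = 30.6 / 99.8 × 100 = 30.6613%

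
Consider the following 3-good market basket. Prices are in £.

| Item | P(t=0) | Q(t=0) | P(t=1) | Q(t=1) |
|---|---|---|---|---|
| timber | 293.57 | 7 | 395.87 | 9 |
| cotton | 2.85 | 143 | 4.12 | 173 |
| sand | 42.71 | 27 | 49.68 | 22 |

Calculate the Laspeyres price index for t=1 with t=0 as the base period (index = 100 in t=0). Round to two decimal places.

Laspeyres price index uses base-period quantities as weights.
ΣP(t=1)·Q(t=0) = 395.87×7 + 4.12×143 + 49.68×27 = 2771.09 + 589.16 + 1341.36 = 4701.61
ΣP(t=0)·Q(t=0) = 293.57×7 + 2.85×143 + 42.71×27 = 2054.99 + 407.55 + 1153.17 = 3615.71
Index = 4701.61 / 3615.71 × 100 = 130.0328

130.03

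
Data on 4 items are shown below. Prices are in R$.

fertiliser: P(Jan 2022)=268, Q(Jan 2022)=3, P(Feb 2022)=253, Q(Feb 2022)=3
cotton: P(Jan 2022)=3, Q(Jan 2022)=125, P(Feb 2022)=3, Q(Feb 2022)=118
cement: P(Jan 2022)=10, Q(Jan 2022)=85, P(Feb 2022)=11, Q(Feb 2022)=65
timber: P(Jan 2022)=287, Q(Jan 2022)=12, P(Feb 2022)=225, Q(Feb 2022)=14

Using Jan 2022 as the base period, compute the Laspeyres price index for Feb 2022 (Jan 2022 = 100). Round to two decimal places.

87.14

Laspeyres price index uses base-period quantities as weights.
ΣP(Feb 2022)·Q(Jan 2022) = 253×3 + 3×125 + 11×85 + 225×12 = 759 + 375 + 935 + 2700 = 4769
ΣP(Jan 2022)·Q(Jan 2022) = 268×3 + 3×125 + 10×85 + 287×12 = 804 + 375 + 850 + 3444 = 5473
Index = 4769 / 5473 × 100 = 87.1369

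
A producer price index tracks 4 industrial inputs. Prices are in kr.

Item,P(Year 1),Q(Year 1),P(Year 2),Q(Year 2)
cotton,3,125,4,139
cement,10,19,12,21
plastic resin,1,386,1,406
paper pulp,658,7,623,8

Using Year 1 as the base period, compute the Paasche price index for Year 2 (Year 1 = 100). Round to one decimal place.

98.4

Paasche price index uses current-period quantities as weights.
ΣP(Year 2)·Q(Year 2) = 4×139 + 12×21 + 1×406 + 623×8 = 556 + 252 + 406 + 4984 = 6198
ΣP(Year 1)·Q(Year 2) = 3×139 + 10×21 + 1×406 + 658×8 = 417 + 210 + 406 + 5264 = 6297
Index = 6198 / 6297 × 100 = 98.4278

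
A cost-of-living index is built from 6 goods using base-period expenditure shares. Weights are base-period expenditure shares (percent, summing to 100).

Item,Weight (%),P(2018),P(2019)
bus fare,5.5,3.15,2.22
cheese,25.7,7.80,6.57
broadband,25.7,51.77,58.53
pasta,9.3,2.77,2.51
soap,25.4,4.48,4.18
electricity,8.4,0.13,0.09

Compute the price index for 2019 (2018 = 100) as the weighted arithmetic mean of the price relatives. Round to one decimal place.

92.5

bus fare: 5.5 × (2.22/3.15) = 5.5 × 0.704762 = 3.8762
cheese: 25.7 × (6.57/7.80) = 25.7 × 0.842308 = 21.6473
broadband: 25.7 × (58.53/51.77) = 25.7 × 1.130578 = 29.0558
pasta: 9.3 × (2.51/2.77) = 9.3 × 0.906137 = 8.4271
soap: 25.4 × (4.18/4.48) = 25.4 × 0.933036 = 23.6991
electricity: 8.4 × (0.09/0.13) = 8.4 × 0.692308 = 5.8154
Index = Σ wᵢ·(p₁ᵢ/p₀ᵢ) = 3.8762 + 21.6473 + 29.0558 + 8.4271 + 23.6991 + 5.8154 = 92.5209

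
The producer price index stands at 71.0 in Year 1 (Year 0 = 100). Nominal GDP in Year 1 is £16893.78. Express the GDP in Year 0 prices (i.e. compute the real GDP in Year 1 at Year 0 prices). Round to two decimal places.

Real = Nominal ÷ (Index/100) = 16893.78 ÷ (71.0/100)
     = 16893.78 ÷ 0.710 = 23794.0563

23794.06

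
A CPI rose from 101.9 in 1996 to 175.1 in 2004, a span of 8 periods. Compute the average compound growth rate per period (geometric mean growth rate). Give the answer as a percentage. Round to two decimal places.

Growth factor = (175.1/101.9)^(1/8) = (1.718351)^(1/8) = 1.070013
Growth rate = 1.070013 − 1 = 0.070013 = 7.0013%

7.00%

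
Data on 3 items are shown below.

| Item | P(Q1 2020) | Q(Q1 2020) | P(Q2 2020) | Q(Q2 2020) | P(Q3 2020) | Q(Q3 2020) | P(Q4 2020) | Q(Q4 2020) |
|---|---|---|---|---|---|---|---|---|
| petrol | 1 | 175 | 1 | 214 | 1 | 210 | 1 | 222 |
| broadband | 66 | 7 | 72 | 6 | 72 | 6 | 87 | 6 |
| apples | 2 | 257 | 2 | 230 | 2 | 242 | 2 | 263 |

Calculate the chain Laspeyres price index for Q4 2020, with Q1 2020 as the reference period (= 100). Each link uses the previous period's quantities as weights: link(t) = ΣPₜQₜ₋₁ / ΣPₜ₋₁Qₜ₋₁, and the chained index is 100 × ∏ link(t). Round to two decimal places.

Link Q1 2020→Q2 2020:
ΣP(Q2 2020)Q(Q1 2020) = 1×175 + 72×7 + 2×257 = 175 + 504 + 514 = 1193
ΣP(Q1 2020)Q(Q1 2020) = 1×175 + 66×7 + 2×257 = 175 + 462 + 514 = 1151
link = 1193/1151 = 1.036490
Link Q2 2020→Q3 2020:
ΣP(Q3 2020)Q(Q2 2020) = 1×214 + 72×6 + 2×230 = 214 + 432 + 460 = 1106
ΣP(Q2 2020)Q(Q2 2020) = 1×214 + 72×6 + 2×230 = 214 + 432 + 460 = 1106
link = 1106/1106 = 1.000000
Link Q3 2020→Q4 2020:
ΣP(Q4 2020)Q(Q3 2020) = 1×210 + 87×6 + 2×242 = 210 + 522 + 484 = 1216
ΣP(Q3 2020)Q(Q3 2020) = 1×210 + 72×6 + 2×242 = 210 + 432 + 484 = 1126
link = 1216/1126 = 1.079929
Chained index = 100 × 1.036490 × 1.000000 × 1.079929 = 111.9336

111.93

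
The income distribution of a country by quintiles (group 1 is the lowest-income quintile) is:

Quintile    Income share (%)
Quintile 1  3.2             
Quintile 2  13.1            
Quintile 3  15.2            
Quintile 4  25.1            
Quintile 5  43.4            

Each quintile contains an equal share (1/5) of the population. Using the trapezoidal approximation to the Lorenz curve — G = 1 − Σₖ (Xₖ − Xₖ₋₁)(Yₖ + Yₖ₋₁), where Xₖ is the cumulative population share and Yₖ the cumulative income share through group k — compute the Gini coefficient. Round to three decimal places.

0.370

Cumulative income shares Yₖ: 0.0320, 0.1630, 0.3150, 0.5660, 1.0000
Σ (Xₖ−Xₖ₋₁)(Yₖ+Yₖ₋₁) = (1/5)(0.0320+0.0000) + (1/5)(0.1630+0.0320) + (1/5)(0.3150+0.1630) + (1/5)(0.5660+0.3150) + (1/5)(1.0000+0.5660)
  = 0.0064 + 0.0390 + 0.0956 + 0.1762 + 0.3132 = 0.6304
G = 1 − 0.6304 = 0.3696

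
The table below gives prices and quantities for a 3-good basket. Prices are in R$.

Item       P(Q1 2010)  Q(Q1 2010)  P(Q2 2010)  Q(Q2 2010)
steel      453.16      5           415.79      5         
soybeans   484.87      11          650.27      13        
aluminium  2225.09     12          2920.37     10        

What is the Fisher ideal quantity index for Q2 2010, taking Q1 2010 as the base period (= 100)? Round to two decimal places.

Laspeyres component (base-period weights):
ΣP(Q1 2010)Q(Q2 2010) = 453.16×5 + 484.87×13 + 2225.09×10 = 2265.8 + 6303.31 + 22250.9 = 30820.01
ΣP(Q1 2010)Q(Q1 2010) = 453.16×5 + 484.87×11 + 2225.09×12 = 2265.8 + 5333.57 + 26701.08 = 34300.45
L = 30820.01 / 34300.45 × 100 = 89.8531
Paasche component (current-period weights):
ΣP(Q2 2010)Q(Q2 2010) = 415.79×5 + 650.27×13 + 2920.37×10 = 2078.95 + 8453.51 + 29203.7 = 39736.16
ΣP(Q2 2010)Q(Q1 2010) = 415.79×5 + 650.27×11 + 2920.37×12 = 2078.95 + 7152.97 + 35044.44 = 44276.36
P = 39736.16 / 44276.36 × 100 = 89.7458
Fisher = √(L × P) = √(89.8531 × 89.7458) = 89.7994

89.80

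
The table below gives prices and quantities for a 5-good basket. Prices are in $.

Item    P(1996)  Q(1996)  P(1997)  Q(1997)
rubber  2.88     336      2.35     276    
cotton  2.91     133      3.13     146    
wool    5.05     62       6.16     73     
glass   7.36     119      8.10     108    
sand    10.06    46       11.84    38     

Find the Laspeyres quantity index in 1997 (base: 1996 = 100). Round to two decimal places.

Laspeyres quantity index uses base-period prices as weights.
ΣP(1996)·Q(1997) = 2.88×276 + 2.91×146 + 5.05×73 + 7.36×108 + 10.06×38 = 794.88 + 424.86 + 368.65 + 794.88 + 382.28 = 2765.55
ΣP(1996)·Q(1996) = 2.88×336 + 2.91×133 + 5.05×62 + 7.36×119 + 10.06×46 = 967.68 + 387.03 + 313.1 + 875.84 + 462.76 = 3006.41
Index = 2765.55 / 3006.41 × 100 = 91.9885

91.99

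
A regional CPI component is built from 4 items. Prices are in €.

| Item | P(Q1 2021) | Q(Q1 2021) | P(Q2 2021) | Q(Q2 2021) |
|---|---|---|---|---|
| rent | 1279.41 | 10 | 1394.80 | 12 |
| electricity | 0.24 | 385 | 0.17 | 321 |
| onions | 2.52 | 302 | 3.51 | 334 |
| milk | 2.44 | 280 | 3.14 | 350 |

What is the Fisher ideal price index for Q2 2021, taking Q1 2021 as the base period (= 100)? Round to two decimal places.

111.32

Laspeyres component (base-period weights):
ΣP(Q2 2021)Q(Q1 2021) = 1394.80×10 + 0.17×385 + 3.51×302 + 3.14×280 = 13948 + 65.45 + 1060.02 + 879.2 = 15952.67
ΣP(Q1 2021)Q(Q1 2021) = 1279.41×10 + 0.24×385 + 2.52×302 + 2.44×280 = 12794.1 + 92.4 + 761.04 + 683.2 = 14330.74
L = 15952.67 / 14330.74 × 100 = 111.3178
Paasche component (current-period weights):
ΣP(Q2 2021)Q(Q2 2021) = 1394.80×12 + 0.17×321 + 3.51×334 + 3.14×350 = 16737.6 + 54.57 + 1172.34 + 1099 = 19063.51
ΣP(Q1 2021)Q(Q2 2021) = 1279.41×12 + 0.24×321 + 2.52×334 + 2.44×350 = 15352.92 + 77.04 + 841.68 + 854 = 17125.64
P = 19063.51 / 17125.64 × 100 = 111.3156
Fisher = √(L × P) = √(111.3178 × 111.3156) = 111.3167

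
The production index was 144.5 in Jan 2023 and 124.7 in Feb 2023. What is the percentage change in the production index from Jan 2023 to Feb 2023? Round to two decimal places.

-13.70%

Change = (124.7 − 144.5) / 144.5 × 100
       = -19.8 / 144.5 × 100 = -13.7024%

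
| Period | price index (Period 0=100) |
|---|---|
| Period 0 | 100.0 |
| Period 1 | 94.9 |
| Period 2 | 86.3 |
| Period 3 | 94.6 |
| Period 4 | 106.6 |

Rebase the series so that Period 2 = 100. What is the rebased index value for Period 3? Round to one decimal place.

109.6

Rebased(Period 3) = 94.6 / 86.3 × 100 = 109.6176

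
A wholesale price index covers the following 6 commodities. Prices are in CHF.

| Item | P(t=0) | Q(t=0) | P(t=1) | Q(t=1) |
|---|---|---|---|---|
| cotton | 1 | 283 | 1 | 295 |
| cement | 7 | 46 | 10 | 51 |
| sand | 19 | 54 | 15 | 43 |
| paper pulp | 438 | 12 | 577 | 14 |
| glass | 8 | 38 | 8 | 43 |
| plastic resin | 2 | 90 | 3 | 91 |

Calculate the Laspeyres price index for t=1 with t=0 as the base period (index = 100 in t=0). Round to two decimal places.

Laspeyres price index uses base-period quantities as weights.
ΣP(t=1)·Q(t=0) = 1×283 + 10×46 + 15×54 + 577×12 + 8×38 + 3×90 = 283 + 460 + 810 + 6924 + 304 + 270 = 9051
ΣP(t=0)·Q(t=0) = 1×283 + 7×46 + 19×54 + 438×12 + 8×38 + 2×90 = 283 + 322 + 1026 + 5256 + 304 + 180 = 7371
Index = 9051 / 7371 × 100 = 122.7920

122.79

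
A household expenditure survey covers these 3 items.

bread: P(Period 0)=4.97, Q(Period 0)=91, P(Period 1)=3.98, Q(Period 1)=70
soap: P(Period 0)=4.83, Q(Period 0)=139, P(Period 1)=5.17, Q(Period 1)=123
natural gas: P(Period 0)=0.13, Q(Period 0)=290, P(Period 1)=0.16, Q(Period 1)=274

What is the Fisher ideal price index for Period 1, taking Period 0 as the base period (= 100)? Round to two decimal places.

Laspeyres component (base-period weights):
ΣP(Period 1)Q(Period 0) = 3.98×91 + 5.17×139 + 0.16×290 = 362.18 + 718.63 + 46.4 = 1127.21
ΣP(Period 0)Q(Period 0) = 4.97×91 + 4.83×139 + 0.13×290 = 452.27 + 671.37 + 37.7 = 1161.34
L = 1127.21 / 1161.34 × 100 = 97.0612
Paasche component (current-period weights):
ΣP(Period 1)Q(Period 1) = 3.98×70 + 5.17×123 + 0.16×274 = 278.6 + 635.91 + 43.84 = 958.35
ΣP(Period 0)Q(Period 1) = 4.97×70 + 4.83×123 + 0.13×274 = 347.9 + 594.09 + 35.62 = 977.61
P = 958.35 / 977.61 × 100 = 98.0299
Fisher = √(L × P) = √(97.0612 × 98.0299) = 97.5443

97.54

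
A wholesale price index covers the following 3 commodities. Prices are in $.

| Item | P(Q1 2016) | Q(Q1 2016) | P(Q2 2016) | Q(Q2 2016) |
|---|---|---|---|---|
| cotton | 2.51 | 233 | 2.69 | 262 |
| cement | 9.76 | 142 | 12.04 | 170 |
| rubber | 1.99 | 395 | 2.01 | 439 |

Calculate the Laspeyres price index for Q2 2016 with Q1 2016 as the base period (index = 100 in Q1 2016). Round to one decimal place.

113.6

Laspeyres price index uses base-period quantities as weights.
ΣP(Q2 2016)·Q(Q1 2016) = 2.69×233 + 12.04×142 + 2.01×395 = 626.77 + 1709.68 + 793.95 = 3130.4
ΣP(Q1 2016)·Q(Q1 2016) = 2.51×233 + 9.76×142 + 1.99×395 = 584.83 + 1385.92 + 786.05 = 2756.8
Index = 3130.4 / 2756.8 × 100 = 113.5519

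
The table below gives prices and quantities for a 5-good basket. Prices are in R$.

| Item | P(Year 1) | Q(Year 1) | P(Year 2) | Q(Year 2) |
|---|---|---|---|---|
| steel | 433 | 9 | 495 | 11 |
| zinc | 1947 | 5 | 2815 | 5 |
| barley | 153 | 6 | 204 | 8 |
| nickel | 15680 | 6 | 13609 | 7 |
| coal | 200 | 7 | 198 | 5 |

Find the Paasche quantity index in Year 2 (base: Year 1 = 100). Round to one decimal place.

Paasche quantity index uses current-period prices as weights.
ΣP(Year 2)·Q(Year 2) = 495×11 + 2815×5 + 204×8 + 13609×7 + 198×5 = 5445 + 14075 + 1632 + 95263 + 990 = 117405
ΣP(Year 2)·Q(Year 1) = 495×9 + 2815×5 + 204×6 + 13609×6 + 198×7 = 4455 + 14075 + 1224 + 81654 + 1386 = 102794
Index = 117405 / 102794 × 100 = 114.2139

114.2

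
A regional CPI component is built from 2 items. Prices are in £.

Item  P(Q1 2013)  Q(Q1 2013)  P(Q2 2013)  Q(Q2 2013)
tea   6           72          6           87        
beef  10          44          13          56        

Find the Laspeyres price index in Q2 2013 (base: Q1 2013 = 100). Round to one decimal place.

Laspeyres price index uses base-period quantities as weights.
ΣP(Q2 2013)·Q(Q1 2013) = 6×72 + 13×44 = 432 + 572 = 1004
ΣP(Q1 2013)·Q(Q1 2013) = 6×72 + 10×44 = 432 + 440 = 872
Index = 1004 / 872 × 100 = 115.1376

115.1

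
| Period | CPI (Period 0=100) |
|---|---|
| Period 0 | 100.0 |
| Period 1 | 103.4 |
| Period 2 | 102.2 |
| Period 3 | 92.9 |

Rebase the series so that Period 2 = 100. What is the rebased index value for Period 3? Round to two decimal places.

90.90

Rebased(Period 3) = 92.9 / 102.2 × 100 = 90.9002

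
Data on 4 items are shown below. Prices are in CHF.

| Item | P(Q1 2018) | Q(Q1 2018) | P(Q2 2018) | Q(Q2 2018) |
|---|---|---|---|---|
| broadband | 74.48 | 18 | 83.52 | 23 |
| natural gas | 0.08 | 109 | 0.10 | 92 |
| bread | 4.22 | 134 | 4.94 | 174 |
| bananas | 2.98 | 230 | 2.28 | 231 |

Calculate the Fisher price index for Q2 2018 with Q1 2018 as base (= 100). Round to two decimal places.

Laspeyres component (base-period weights):
ΣP(Q2 2018)Q(Q1 2018) = 83.52×18 + 0.10×109 + 4.94×134 + 2.28×230 = 1503.36 + 10.9 + 661.96 + 524.4 = 2700.62
ΣP(Q1 2018)Q(Q1 2018) = 74.48×18 + 0.08×109 + 4.22×134 + 2.98×230 = 1340.64 + 8.72 + 565.48 + 685.4 = 2600.24
L = 2700.62 / 2600.24 × 100 = 103.8604
Paasche component (current-period weights):
ΣP(Q2 2018)Q(Q2 2018) = 83.52×23 + 0.10×92 + 4.94×174 + 2.28×231 = 1920.96 + 9.2 + 859.56 + 526.68 = 3316.4
ΣP(Q1 2018)Q(Q2 2018) = 74.48×23 + 0.08×92 + 4.22×174 + 2.98×231 = 1713.04 + 7.36 + 734.28 + 688.38 = 3143.06
P = 3316.4 / 3143.06 × 100 = 105.5150
Fisher = √(L × P) = √(103.8604 × 105.5150) = 104.6844

104.68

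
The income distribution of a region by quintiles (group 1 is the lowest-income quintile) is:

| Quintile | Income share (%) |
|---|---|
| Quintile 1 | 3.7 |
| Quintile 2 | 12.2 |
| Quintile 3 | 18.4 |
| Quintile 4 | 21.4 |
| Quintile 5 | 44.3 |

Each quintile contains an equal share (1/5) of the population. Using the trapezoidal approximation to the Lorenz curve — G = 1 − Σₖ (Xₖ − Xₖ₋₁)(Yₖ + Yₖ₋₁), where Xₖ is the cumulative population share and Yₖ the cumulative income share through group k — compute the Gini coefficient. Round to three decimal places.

0.362

Cumulative income shares Yₖ: 0.0370, 0.1590, 0.3430, 0.5570, 1.0000
Σ (Xₖ−Xₖ₋₁)(Yₖ+Yₖ₋₁) = (1/5)(0.0370+0.0000) + (1/5)(0.1590+0.0370) + (1/5)(0.3430+0.1590) + (1/5)(0.5570+0.3430) + (1/5)(1.0000+0.5570)
  = 0.0074 + 0.0392 + 0.1004 + 0.1800 + 0.3114 = 0.6384
G = 1 − 0.6384 = 0.3616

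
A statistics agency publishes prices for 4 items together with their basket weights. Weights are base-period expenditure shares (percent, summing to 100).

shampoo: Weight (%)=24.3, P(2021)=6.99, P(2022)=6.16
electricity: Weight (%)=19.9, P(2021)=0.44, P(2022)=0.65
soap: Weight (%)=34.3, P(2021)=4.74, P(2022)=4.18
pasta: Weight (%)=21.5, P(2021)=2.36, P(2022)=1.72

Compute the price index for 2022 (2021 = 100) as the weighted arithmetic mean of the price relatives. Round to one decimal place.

shampoo: 24.3 × (6.16/6.99) = 24.3 × 0.881259 = 21.4146
electricity: 19.9 × (0.65/0.44) = 19.9 × 1.477273 = 29.3977
soap: 34.3 × (4.18/4.74) = 34.3 × 0.881857 = 30.2477
pasta: 21.5 × (1.72/2.36) = 21.5 × 0.728814 = 15.6695
Index = Σ wᵢ·(p₁ᵢ/p₀ᵢ) = 21.4146 + 29.3977 + 30.2477 + 15.6695 = 96.7295

96.7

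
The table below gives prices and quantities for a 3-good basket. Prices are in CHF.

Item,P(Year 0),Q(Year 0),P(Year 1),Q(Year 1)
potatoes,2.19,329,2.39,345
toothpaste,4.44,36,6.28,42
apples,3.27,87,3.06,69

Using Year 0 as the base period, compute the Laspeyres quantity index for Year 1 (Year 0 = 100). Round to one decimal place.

100.2

Laspeyres quantity index uses base-period prices as weights.
ΣP(Year 0)·Q(Year 1) = 2.19×345 + 4.44×42 + 3.27×69 = 755.55 + 186.48 + 225.63 = 1167.66
ΣP(Year 0)·Q(Year 0) = 2.19×329 + 4.44×36 + 3.27×87 = 720.51 + 159.84 + 284.49 = 1164.84
Index = 1167.66 / 1164.84 × 100 = 100.2421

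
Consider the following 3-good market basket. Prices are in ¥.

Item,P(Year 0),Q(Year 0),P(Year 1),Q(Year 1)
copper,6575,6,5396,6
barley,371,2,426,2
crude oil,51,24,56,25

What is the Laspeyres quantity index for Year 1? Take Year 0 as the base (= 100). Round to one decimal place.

100.1

Laspeyres quantity index uses base-period prices as weights.
ΣP(Year 0)·Q(Year 1) = 6575×6 + 371×2 + 51×25 = 39450 + 742 + 1275 = 41467
ΣP(Year 0)·Q(Year 0) = 6575×6 + 371×2 + 51×24 = 39450 + 742 + 1224 = 41416
Index = 41467 / 41416 × 100 = 100.1231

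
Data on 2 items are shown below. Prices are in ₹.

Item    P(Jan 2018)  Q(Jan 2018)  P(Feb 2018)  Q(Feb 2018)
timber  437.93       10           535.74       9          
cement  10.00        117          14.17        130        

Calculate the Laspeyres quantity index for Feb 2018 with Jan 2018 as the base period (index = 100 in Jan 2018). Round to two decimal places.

94.45

Laspeyres quantity index uses base-period prices as weights.
ΣP(Jan 2018)·Q(Feb 2018) = 437.93×9 + 10.00×130 = 3941.37 + 1300 = 5241.37
ΣP(Jan 2018)·Q(Jan 2018) = 437.93×10 + 10.00×117 = 4379.3 + 1170 = 5549.3
Index = 5241.37 / 5549.3 × 100 = 94.4510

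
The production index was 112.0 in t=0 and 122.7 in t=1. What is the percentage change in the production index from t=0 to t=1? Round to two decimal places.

9.55%

Change = (122.7 − 112.0) / 112.0 × 100
       = 10.7 / 112.0 × 100 = 9.5536%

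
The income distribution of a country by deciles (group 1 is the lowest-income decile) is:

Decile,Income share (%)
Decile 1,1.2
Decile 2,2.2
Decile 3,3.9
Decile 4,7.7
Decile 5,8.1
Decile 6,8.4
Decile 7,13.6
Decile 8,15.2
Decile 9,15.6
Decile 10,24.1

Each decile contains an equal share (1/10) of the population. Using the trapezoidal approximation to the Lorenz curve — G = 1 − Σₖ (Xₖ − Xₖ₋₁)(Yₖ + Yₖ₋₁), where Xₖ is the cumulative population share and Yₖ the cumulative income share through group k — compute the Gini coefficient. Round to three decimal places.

Cumulative income shares Yₖ: 0.0120, 0.0340, 0.0730, 0.1500, 0.2310, 0.3150, 0.4510, 0.6030, 0.7590, 1.0000
Σ (Xₖ−Xₖ₋₁)(Yₖ+Yₖ₋₁) = (1/10)(0.0120+0.0000) + (1/10)(0.0340+0.0120) + (1/10)(0.0730+0.0340) + (1/10)(0.1500+0.0730) + (1/10)(0.2310+0.1500) + (1/10)(0.3150+0.2310) + (1/10)(0.4510+0.3150) + (1/10)(0.6030+0.4510) + (1/10)(0.7590+0.6030) + (1/10)(1.0000+0.7590)
  = 0.0012 + 0.0046 + 0.0107 + 0.0223 + 0.0381 + 0.0546 + 0.0766 + 0.1054 + 0.1362 + 0.1759 = 0.6256
G = 1 − 0.6256 = 0.3744

0.374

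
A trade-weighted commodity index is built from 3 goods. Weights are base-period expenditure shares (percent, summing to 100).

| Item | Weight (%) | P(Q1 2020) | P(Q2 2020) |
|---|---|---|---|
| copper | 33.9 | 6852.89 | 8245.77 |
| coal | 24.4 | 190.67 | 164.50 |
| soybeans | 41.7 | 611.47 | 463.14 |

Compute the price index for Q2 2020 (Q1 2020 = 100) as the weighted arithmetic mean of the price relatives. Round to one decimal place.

93.4

copper: 33.9 × (8245.77/6852.89) = 33.9 × 1.203254 = 40.7903
coal: 24.4 × (164.50/190.67) = 24.4 × 0.862747 = 21.0510
soybeans: 41.7 × (463.14/611.47) = 41.7 × 0.757421 = 31.5844
Index = Σ wᵢ·(p₁ᵢ/p₀ᵢ) = 40.7903 + 21.0510 + 31.5844 = 93.4258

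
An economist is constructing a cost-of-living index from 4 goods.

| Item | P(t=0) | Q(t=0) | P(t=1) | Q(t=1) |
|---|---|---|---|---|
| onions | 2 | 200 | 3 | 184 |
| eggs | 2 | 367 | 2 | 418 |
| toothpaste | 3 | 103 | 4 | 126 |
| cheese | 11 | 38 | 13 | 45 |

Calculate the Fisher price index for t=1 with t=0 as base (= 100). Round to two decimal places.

Laspeyres component (base-period weights):
ΣP(t=1)Q(t=0) = 3×200 + 2×367 + 4×103 + 13×38 = 600 + 734 + 412 + 494 = 2240
ΣP(t=0)Q(t=0) = 2×200 + 2×367 + 3×103 + 11×38 = 400 + 734 + 309 + 418 = 1861
L = 2240 / 1861 × 100 = 120.3654
Paasche component (current-period weights):
ΣP(t=1)Q(t=1) = 3×184 + 2×418 + 4×126 + 13×45 = 552 + 836 + 504 + 585 = 2477
ΣP(t=0)Q(t=1) = 2×184 + 2×418 + 3×126 + 11×45 = 368 + 836 + 378 + 495 = 2077
P = 2477 / 2077 × 100 = 119.2585
Fisher = √(L × P) = √(120.3654 × 119.2585) = 119.8107

119.81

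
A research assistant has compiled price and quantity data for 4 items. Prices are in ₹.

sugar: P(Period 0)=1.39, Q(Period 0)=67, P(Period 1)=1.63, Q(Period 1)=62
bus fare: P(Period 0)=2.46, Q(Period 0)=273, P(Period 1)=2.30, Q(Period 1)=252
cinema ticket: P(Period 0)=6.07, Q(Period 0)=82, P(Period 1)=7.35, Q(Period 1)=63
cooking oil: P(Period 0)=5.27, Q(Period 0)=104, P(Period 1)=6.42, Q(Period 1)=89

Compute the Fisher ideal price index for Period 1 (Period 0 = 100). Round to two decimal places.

110.50

Laspeyres component (base-period weights):
ΣP(Period 1)Q(Period 0) = 1.63×67 + 2.30×273 + 7.35×82 + 6.42×104 = 109.21 + 627.9 + 602.7 + 667.68 = 2007.49
ΣP(Period 0)Q(Period 0) = 1.39×67 + 2.46×273 + 6.07×82 + 5.27×104 = 93.13 + 671.58 + 497.74 + 548.08 = 1810.53
L = 2007.49 / 1810.53 × 100 = 110.8786
Paasche component (current-period weights):
ΣP(Period 1)Q(Period 1) = 1.63×62 + 2.30×252 + 7.35×63 + 6.42×89 = 101.06 + 579.6 + 463.05 + 571.38 = 1715.09
ΣP(Period 0)Q(Period 1) = 1.39×62 + 2.46×252 + 6.07×63 + 5.27×89 = 86.18 + 619.92 + 382.41 + 469.03 = 1557.54
P = 1715.09 / 1557.54 × 100 = 110.1153
Fisher = √(L × P) = √(110.8786 × 110.1153) = 110.4963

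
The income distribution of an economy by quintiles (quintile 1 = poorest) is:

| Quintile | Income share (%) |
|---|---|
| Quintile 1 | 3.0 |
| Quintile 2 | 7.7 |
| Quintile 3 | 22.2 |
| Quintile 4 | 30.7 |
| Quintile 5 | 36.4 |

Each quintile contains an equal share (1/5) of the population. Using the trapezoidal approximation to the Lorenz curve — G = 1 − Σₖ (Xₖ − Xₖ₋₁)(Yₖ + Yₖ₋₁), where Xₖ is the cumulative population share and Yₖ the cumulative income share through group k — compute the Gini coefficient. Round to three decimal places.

Cumulative income shares Yₖ: 0.0300, 0.1070, 0.3290, 0.6360, 1.0000
Σ (Xₖ−Xₖ₋₁)(Yₖ+Yₖ₋₁) = (1/5)(0.0300+0.0000) + (1/5)(0.1070+0.0300) + (1/5)(0.3290+0.1070) + (1/5)(0.6360+0.3290) + (1/5)(1.0000+0.6360)
  = 0.0060 + 0.0274 + 0.0872 + 0.1930 + 0.3272 = 0.6408
G = 1 − 0.6408 = 0.3592

0.359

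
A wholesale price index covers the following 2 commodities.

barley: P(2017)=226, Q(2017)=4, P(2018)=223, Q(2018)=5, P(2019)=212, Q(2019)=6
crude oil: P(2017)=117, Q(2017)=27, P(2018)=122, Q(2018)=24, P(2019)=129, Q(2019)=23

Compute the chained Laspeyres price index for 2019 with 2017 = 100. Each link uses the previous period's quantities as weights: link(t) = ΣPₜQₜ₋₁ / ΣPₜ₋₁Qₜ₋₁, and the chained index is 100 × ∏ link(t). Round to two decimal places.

Link 2017→2018:
ΣP(2018)Q(2017) = 223×4 + 122×27 = 892 + 3294 = 4186
ΣP(2017)Q(2017) = 226×4 + 117×27 = 904 + 3159 = 4063
link = 4186/4063 = 1.030273
Link 2018→2019:
ΣP(2019)Q(2018) = 212×5 + 129×24 = 1060 + 3096 = 4156
ΣP(2018)Q(2018) = 223×5 + 122×24 = 1115 + 2928 = 4043
link = 4156/4043 = 1.027950
Chained index = 100 × 1.030273 × 1.027950 = 105.9069

105.91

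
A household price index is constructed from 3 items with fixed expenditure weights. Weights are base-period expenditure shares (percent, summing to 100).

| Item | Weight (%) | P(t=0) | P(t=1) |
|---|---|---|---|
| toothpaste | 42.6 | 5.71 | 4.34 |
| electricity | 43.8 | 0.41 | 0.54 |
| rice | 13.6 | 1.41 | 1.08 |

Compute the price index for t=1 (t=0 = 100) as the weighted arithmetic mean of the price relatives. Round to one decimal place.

100.5

toothpaste: 42.6 × (4.34/5.71) = 42.6 × 0.760070 = 32.3790
electricity: 43.8 × (0.54/0.41) = 43.8 × 1.317073 = 57.6878
rice: 13.6 × (1.08/1.41) = 13.6 × 0.765957 = 10.4170
Index = Σ wᵢ·(p₁ᵢ/p₀ᵢ) = 32.3790 + 57.6878 + 10.4170 = 100.4838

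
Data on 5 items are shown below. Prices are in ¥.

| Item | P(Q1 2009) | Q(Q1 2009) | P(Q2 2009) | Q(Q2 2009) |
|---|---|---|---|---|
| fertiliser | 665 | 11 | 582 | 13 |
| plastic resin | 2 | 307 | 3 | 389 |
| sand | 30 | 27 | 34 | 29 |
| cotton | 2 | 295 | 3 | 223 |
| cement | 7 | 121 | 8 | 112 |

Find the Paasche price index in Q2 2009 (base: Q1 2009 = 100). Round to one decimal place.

97.9

Paasche price index uses current-period quantities as weights.
ΣP(Q2 2009)·Q(Q2 2009) = 582×13 + 3×389 + 34×29 + 3×223 + 8×112 = 7566 + 1167 + 986 + 669 + 896 = 11284
ΣP(Q1 2009)·Q(Q2 2009) = 665×13 + 2×389 + 30×29 + 2×223 + 7×112 = 8645 + 778 + 870 + 446 + 784 = 11523
Index = 11284 / 11523 × 100 = 97.9259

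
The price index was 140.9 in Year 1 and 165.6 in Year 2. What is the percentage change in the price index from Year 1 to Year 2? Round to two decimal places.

Change = (165.6 − 140.9) / 140.9 × 100
       = 24.7 / 140.9 × 100 = 17.5302%

17.53%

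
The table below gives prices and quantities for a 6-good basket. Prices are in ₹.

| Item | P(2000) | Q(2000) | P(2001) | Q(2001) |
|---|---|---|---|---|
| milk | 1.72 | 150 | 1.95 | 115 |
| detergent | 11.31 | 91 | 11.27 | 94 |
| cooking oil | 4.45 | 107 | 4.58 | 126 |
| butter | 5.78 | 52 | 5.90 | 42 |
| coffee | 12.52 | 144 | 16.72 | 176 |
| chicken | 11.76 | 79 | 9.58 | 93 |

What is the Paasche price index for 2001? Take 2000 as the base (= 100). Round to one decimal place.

110.8

Paasche price index uses current-period quantities as weights.
ΣP(2001)·Q(2001) = 1.95×115 + 11.27×94 + 4.58×126 + 5.90×42 + 16.72×176 + 9.58×93 = 224.25 + 1059.38 + 577.08 + 247.8 + 2942.72 + 890.94 = 5942.17
ΣP(2000)·Q(2001) = 1.72×115 + 11.31×94 + 4.45×126 + 5.78×42 + 12.52×176 + 11.76×93 = 197.8 + 1063.14 + 560.7 + 242.76 + 2203.52 + 1093.68 = 5361.6
Index = 5942.17 / 5361.6 × 100 = 110.8283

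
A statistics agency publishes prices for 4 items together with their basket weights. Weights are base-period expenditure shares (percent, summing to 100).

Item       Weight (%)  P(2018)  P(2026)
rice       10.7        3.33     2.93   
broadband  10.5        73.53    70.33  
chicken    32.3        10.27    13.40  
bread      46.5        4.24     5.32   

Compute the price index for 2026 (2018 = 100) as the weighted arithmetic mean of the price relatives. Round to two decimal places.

119.95

rice: 10.7 × (2.93/3.33) = 10.7 × 0.879880 = 9.4147
broadband: 10.5 × (70.33/73.53) = 10.5 × 0.956480 = 10.0430
chicken: 32.3 × (13.40/10.27) = 32.3 × 1.304771 = 42.1441
bread: 46.5 × (5.32/4.24) = 46.5 × 1.254717 = 58.3443
Index = Σ wᵢ·(p₁ᵢ/p₀ᵢ) = 9.4147 + 10.0430 + 42.1441 + 58.3443 = 119.9462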